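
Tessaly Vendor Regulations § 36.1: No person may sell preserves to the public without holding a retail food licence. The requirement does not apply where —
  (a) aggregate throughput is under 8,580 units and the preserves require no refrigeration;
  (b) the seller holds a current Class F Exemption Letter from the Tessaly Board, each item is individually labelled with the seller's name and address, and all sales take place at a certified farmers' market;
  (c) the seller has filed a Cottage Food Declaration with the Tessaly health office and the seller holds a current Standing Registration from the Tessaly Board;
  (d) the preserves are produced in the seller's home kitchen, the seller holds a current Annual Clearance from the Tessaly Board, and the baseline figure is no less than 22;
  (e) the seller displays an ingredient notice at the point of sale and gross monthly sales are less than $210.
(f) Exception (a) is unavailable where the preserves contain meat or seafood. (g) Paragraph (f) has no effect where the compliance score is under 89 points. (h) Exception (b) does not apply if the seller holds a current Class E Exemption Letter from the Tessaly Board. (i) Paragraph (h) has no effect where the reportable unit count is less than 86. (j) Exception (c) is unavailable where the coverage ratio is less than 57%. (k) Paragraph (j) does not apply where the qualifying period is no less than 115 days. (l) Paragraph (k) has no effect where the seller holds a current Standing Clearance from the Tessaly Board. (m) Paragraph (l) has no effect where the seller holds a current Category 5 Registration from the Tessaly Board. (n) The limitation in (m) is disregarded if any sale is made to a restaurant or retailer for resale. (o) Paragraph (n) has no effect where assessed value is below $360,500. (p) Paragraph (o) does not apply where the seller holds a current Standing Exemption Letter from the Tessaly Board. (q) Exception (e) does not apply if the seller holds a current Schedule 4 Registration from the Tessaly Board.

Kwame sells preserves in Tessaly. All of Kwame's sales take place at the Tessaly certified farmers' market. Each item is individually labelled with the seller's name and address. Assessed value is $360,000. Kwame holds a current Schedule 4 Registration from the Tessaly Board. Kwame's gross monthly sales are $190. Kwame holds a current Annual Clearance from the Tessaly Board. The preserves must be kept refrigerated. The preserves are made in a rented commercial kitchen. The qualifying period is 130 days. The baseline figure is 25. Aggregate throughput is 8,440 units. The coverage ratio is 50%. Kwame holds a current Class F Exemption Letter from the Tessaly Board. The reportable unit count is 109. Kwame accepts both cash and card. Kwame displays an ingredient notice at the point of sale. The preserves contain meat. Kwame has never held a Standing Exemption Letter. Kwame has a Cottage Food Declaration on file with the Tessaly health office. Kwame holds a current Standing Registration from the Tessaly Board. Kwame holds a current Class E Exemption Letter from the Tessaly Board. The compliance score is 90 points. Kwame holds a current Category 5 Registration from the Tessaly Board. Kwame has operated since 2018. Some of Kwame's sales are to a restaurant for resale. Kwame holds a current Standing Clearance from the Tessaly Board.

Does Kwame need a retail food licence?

No — exception (c) applies; Kwame is not required to hold a retail food licence.

Exception (a) does not apply: the preserves require refrigeration.
All of (b)'s requirements are met (a current Class F Exemption Letter is held; items are individually labelled; all sales are at a certified farmers' market). But applying paragraphs (h)–(i): (h) applies — a current Class E Exemption Letter is held. (i) is not triggered (the reportable unit count is 109, not less than 86), so (h) stands. (b) is therefore removed.
Exception (c)'s conditions are all satisfied: a Cottage Food Declaration is on file; a current Standing Registration is held. Under paragraphs (j)–(p): (j) applies (the coverage ratio is 50%, less than the 57% limit), but is set aside by (k): (k) operates against (j): the qualifying period is 130 days, meeting the 115 days threshold. (l) is engaged (a current Standing Clearance is held), but yields to (m): (m) operates against (l): a current Category 5 Registration is held. (n) would limit (m) — some sales are to a restaurant for resale — but (o) sets (n) aside: (o) is engaged — assessed value is $360,000, below the $360,500 limit. (p), which would lift (o), is inapplicable — there is no Standing Exemption Letter in force. So (c) applies.
Exception (d) requires that the preserves are produced in the seller's home kitchen; but the preserves are made in a commercial kitchen, not a home kitchen, so (d) is unavailable.
Exception (e)'s conditions are all satisfied: an ingredient notice is displayed; gross monthly sales are $190, less than the $210 limit. But applying paragraph (q): (q) operates against (e): a current Schedule 4 Registration is held. So (e) is unavailable.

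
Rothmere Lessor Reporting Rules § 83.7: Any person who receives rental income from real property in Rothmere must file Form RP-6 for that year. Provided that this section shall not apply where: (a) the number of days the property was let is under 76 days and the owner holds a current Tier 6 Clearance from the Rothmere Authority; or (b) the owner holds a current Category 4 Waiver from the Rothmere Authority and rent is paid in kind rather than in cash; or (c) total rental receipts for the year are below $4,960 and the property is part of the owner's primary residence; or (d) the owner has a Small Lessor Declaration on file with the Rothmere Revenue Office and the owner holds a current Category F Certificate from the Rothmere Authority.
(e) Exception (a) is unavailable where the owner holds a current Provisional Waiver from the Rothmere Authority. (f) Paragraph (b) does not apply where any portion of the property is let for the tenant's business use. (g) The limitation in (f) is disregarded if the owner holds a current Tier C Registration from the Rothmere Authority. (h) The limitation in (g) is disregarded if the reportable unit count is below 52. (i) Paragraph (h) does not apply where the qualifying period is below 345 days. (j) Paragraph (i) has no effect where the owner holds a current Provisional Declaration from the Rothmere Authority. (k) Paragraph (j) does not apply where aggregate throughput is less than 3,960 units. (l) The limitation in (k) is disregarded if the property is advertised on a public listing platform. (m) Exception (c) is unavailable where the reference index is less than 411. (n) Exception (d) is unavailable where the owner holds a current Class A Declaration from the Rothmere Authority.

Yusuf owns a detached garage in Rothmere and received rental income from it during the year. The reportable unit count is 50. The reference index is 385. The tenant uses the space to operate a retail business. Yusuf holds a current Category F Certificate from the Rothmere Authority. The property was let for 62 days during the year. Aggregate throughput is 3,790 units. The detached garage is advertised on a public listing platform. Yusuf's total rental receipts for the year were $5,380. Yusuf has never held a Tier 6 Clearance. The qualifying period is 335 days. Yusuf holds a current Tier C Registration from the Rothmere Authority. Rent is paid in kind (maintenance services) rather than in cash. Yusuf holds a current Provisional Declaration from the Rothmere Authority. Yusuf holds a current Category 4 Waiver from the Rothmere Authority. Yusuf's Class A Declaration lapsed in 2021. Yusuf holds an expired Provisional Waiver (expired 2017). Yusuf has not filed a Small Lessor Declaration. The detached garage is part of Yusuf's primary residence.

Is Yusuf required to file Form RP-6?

Yes — Yusuf must file Form RP-6.

Exception (a) requires that the owner holds a current Tier 6 Clearance from the Rothmere Authority; but the Tier 6 Clearance is not current, so (a) is unavailable.
Exception (b): a current Category 4 Waiver is held; rent is paid in kind — every condition holds. But: (f) operates against (b): the space is let for business use. (g) would limit (f) — a current Tier C Registration is held — but (h) sets (g) aside: (h) operates against (g): the reportable unit count is 50, below the 52 limit. (i) would limit (h) — the qualifying period is 335 days, below the 345 days limit — but (j) sets (i) aside: (j) applies — a current Provisional Declaration is held. (k) operates (aggregate throughput is 3,790 units, less than the 3,960 units limit), but is displaced by (l): (l) operates against (k): the property is publicly advertised. So (b) is unavailable.
Exception (c) fails — total rental receipts for the year are $5,380, not below $4,960.
Exception (d) requires that the owner has a Small Lessor Declaration on file with the Rothmere Revenue Office; but no Small Lessor Declaration is on file, so (d) is unavailable.
No exception applies. The general rule governs.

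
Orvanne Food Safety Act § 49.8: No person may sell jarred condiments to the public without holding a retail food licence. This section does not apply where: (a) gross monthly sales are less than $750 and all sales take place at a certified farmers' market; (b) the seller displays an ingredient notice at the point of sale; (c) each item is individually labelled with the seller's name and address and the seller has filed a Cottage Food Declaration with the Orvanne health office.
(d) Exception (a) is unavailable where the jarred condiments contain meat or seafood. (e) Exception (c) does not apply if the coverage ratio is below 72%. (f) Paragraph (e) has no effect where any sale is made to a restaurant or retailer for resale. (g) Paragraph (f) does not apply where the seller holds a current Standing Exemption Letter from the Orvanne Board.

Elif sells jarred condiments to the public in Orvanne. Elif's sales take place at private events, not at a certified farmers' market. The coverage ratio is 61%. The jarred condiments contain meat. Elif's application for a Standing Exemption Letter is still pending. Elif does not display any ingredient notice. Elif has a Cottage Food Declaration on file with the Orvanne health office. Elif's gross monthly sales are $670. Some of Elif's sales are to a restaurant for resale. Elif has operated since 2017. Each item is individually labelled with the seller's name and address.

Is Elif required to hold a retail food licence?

Exception (a) does not apply: sales are at private events, not a certified farmers' market.
Exception (b) fails — no ingredient notice is displayed.
All of (c)'s requirements are met (items are individually labelled; a Cottage Food Declaration is on file). Applying paragraphs (e)–(g): (e) is triggered (the coverage ratio is 61%, below the 72% limit), but is displaced by (f): (f) is engaged — some sales are to a restaurant for resale. (g), which would lift (f), is not triggered — the Standing Exemption Letter is not current. So (c) applies.

No — exception (c) applies; Elif is not required to hold a retail food licence.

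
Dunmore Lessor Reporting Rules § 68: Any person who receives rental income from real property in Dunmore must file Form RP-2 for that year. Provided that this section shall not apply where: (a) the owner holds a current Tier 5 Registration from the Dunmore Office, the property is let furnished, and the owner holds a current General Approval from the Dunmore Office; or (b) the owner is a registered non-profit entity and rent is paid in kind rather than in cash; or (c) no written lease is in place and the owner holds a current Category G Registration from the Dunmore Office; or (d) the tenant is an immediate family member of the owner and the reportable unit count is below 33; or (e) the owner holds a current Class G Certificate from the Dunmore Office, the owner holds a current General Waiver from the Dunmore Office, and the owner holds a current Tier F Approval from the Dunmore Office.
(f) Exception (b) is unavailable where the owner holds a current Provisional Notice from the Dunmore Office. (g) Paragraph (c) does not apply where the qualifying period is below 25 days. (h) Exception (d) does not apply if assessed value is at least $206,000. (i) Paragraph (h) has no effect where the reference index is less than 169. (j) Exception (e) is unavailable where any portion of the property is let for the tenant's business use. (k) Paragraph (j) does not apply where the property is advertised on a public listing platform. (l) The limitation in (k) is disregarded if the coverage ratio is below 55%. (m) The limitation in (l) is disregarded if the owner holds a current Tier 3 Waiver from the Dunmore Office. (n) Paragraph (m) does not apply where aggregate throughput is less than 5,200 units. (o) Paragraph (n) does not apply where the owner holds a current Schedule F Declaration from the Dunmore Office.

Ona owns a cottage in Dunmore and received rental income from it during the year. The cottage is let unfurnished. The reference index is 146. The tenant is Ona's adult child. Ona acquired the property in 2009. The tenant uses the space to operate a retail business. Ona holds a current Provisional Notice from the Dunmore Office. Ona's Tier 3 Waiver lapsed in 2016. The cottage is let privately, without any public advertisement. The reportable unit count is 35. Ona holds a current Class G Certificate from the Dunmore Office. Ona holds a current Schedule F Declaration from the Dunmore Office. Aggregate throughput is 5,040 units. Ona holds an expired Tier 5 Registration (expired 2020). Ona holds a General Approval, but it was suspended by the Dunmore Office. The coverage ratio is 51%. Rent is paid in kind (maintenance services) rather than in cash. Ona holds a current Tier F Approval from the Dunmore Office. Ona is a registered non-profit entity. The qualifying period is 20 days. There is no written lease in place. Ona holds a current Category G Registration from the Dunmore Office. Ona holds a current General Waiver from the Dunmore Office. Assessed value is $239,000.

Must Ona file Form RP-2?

Yes — Ona must file Form RP-2.

Exception (a) does not apply: the Tier 5 Registration is not current.
All of (b)'s requirements are met (Ona is a registered non-profit; rent is paid in kind). Turning to paragraph (f): (f) applies — a current Provisional Notice is held. Exception (b) does not apply.
Exception (c)'s conditions are all satisfied: there is no written lease; a current Category G Registration is held. However, paragraph (g) must be considered: (g) is triggered — the qualifying period is 20 days, below the 25 days limit. So (c) is unavailable.
Exception (d) requires that the reportable unit count is below 33; but the reportable unit count is 35, not below 33, so (d) is unavailable.
Exception (e): a current Class G Certificate is held; a current General Waiver is held; a current Tier F Approval is held — every condition holds. However, paragraphs (j)–(o) must be considered: (j) operates — the space is let for business use. (k) does not operate here (the property is let privately without advertisement), so (j) stands. Exception (e) does not apply.
No exception applies. The general rule governs.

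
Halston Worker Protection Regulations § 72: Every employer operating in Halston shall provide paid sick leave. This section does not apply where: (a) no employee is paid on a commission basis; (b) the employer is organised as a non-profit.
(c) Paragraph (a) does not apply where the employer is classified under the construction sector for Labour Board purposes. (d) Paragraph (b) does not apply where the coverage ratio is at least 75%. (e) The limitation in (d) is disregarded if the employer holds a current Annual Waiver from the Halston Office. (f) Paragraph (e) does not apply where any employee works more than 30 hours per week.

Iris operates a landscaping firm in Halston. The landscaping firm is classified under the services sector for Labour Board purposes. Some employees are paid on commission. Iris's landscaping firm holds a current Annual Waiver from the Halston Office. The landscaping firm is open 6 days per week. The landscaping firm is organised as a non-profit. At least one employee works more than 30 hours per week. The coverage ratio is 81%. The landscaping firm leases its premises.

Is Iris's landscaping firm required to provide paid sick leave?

Exception (a) requires that no employee is paid on a commission basis; but some employees are paid on commission, so (a) is unavailable.
Exception (b): the employer is a non-profit — every condition holds. But: (d) operates against (b): the coverage ratio is 81%, meeting the 75% threshold. (e) would limit (d) — a current Annual Waiver is held — but (f) sets (e) aside: (f) operates — at least one employee exceeds 30 hours/week. (b) is therefore removed.
Every exception is unavailable, so the rule governs.

Yes — Iris's landscaping firm must provide paid sick leave.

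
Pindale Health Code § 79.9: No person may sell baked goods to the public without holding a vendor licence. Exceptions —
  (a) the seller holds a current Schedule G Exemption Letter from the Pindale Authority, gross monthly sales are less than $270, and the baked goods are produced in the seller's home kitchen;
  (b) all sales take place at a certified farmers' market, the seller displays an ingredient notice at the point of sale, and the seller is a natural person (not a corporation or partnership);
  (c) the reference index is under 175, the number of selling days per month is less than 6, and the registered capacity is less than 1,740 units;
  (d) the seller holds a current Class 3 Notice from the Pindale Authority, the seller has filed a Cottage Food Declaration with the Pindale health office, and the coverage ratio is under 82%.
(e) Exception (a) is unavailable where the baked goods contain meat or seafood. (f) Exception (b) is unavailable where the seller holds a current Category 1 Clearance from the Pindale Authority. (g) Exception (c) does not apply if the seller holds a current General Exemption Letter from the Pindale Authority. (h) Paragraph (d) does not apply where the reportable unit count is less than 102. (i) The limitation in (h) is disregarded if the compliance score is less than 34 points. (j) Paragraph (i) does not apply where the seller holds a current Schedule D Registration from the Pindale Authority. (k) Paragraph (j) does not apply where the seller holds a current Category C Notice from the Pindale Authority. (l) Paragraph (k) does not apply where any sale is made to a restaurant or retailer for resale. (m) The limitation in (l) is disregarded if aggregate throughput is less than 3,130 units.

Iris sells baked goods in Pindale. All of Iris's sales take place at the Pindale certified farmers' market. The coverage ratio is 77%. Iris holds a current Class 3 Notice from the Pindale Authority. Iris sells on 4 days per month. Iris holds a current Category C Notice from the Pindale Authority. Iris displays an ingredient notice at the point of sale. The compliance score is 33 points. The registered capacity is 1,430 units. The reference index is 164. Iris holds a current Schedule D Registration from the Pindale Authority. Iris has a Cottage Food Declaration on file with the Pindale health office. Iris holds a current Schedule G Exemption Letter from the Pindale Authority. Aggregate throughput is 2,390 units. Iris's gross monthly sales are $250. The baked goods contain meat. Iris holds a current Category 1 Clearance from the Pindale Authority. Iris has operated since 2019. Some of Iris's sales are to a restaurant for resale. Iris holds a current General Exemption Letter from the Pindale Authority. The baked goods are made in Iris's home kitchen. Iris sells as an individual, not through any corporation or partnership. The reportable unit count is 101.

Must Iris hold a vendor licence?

No — exception (d) applies; Iris is not required to hold a vendor licence.

Exception (a) is satisfied on its face — a current Schedule G Exemption Letter is held; gross monthly sales are $250, less than the $270 limit; the baked goods are home-kitchen produced. However, paragraph (e) must be considered: (e) applies — the baked goods contain meat. Exception (a) does not apply.
Exception (b)'s conditions are all satisfied: all sales are at a certified farmers' market; an ingredient notice is displayed; the seller is a natural person. Turning to paragraph (f): (f) operates against (b): a current Category 1 Clearance is held. (b) is therefore removed.
Exception (c): the reference index is 164, under the 175 limit; the number of selling days per month is 4, less than the 6 limit; the registered capacity is 1,430 units, less than the 1,740 units limit — every condition holds. Turning to paragraph (g): (g) is triggered — a current General Exemption Letter is held. Exception (c) does not apply.
All of (d)'s requirements are met (a current Class 3 Notice is held; a Cottage Food Declaration is on file; the coverage ratio is 77%, under the 82% limit). As to paragraphs (h)–(m): (h) applies (the reportable unit count is 101, less than the 102 limit), but yields to (i): (i) operates against (h): the compliance score is 33 points, less than the 34 points limit. (j) is triggered (a current Schedule D Registration is held), but yields to (k): (k) operates against (j): a current Category C Notice is held. (l) would limit (k) — some sales are to a restaurant for resale — but (m) sets (l) aside: (m) is engaged — aggregate throughput is 2,390 units, less than the 3,130 units limit. Exception (d) stands.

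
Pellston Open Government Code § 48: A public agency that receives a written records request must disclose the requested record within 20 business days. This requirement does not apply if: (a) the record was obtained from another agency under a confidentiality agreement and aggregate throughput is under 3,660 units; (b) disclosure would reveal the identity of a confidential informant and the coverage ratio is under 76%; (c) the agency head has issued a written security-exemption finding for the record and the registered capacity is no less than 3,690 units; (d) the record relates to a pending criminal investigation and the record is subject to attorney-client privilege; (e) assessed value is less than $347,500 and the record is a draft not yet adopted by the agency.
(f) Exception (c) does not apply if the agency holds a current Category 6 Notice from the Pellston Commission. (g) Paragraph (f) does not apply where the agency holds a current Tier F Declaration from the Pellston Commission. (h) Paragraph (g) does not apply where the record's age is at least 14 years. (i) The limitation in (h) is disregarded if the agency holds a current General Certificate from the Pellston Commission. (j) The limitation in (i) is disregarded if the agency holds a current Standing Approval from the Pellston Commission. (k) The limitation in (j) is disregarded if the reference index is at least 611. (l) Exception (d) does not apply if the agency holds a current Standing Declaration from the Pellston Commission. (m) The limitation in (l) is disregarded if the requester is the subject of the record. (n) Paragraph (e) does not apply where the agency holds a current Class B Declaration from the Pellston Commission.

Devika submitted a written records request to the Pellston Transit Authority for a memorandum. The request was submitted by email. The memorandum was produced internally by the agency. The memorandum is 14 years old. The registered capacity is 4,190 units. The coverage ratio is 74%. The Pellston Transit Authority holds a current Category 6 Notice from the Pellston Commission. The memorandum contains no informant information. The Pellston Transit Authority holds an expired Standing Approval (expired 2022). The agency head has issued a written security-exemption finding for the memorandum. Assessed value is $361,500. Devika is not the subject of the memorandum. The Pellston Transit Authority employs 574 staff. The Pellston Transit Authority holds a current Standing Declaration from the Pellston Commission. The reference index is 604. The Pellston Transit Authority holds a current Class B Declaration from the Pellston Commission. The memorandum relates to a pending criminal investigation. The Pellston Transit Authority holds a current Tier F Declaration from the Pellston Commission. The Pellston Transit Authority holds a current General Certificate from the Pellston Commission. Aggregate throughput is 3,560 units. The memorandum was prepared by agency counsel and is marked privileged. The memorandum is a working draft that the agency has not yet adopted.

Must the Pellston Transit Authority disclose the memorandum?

Exception (a) fails — the memorandum was produced internally.
Exception (b) requires that disclosure would reveal the identity of a confidential informant; but the memorandum contains no informant information, so (b) is unavailable.
Exception (c): a written security-exemption finding has been issued; the registered capacity is 4,190 units, meeting the 3,690 units threshold — every condition holds. Applying paragraphs (f)–(k): (f) would limit (c) — a current Category 6 Notice is held — but (g) sets (f) aside: (g) operates against (f): a current Tier F Declaration is held. (h) would limit (g) — the record's age is 14 years, meeting the 14 years threshold — but (i) sets (h) aside: (i) operates against (h): a current General Certificate is held. (j), which would lift (i), does not operate here — the Standing Approval is not current. Exception (c) stands.
All of (d)'s requirements are met (the memorandum relates to a pending investigation; the memorandum is privileged). Turning to paragraphs (l)–(m): (l) operates against (d): a current Standing Declaration is held. (m), which would lift (l), is not triggered — Devika is not the subject of the memorandum. Exception (d) does not apply.
Exception (e) fails — assessed value is $361,500, not less than $347,500.

No — exception (c) applies; the Pellston Transit Authority is not required to disclose the memorandum.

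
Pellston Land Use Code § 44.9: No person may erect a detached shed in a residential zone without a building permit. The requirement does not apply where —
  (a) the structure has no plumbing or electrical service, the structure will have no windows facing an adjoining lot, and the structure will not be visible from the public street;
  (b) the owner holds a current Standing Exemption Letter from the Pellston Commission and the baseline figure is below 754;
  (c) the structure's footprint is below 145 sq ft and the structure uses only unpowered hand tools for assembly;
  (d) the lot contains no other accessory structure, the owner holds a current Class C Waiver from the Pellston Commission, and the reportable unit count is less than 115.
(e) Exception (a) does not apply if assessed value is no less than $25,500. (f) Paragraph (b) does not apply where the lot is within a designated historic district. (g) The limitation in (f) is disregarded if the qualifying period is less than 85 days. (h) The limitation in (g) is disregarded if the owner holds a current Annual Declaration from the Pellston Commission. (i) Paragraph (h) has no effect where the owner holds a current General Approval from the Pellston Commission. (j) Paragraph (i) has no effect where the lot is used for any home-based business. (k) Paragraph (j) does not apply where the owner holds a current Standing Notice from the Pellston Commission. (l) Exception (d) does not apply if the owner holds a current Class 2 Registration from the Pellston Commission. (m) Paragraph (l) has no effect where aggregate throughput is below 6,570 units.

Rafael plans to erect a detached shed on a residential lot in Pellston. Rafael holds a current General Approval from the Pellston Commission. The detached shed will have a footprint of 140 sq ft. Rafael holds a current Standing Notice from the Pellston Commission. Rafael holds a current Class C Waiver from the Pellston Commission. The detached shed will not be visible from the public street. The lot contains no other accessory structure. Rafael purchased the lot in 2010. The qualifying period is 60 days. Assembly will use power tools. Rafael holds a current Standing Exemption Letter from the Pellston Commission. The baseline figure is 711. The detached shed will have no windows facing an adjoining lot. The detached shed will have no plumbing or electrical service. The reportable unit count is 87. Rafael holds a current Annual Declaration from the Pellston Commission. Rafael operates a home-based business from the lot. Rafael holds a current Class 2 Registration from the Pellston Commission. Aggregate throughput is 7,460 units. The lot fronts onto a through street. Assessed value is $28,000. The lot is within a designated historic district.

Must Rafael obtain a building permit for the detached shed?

No — exception (b) applies; Rafael does not need a building permit.

Exception (a) is satisfied on its face — there is no plumbing or electrical service; no windows face an adjoining lot; the structure will not be visible from the street. But: (e) operates against (a): assessed value is $28,000, meeting the $25,500 threshold. (a) is therefore removed.
Exception (b) is satisfied on its face — a current Standing Exemption Letter is held; the baseline figure is 711, below the 754 limit. Applying paragraphs (f)–(k): (f) would limit (b) — the lot is in a historic district — but (g) sets (f) aside: (g) operates against (f): the qualifying period is 60 days, less than the 85 days limit. (h) would limit (g) — a current Annual Declaration is held — but (i) sets (h) aside: (i) operates against (h): a current General Approval is held. (j) applies (a home-based business operates on the lot), but is displaced by (k): (k) operates against (j): a current Standing Notice is held. So (b) applies.
Exception (c) does not apply: assembly uses power tools.
Exception (d): the lot has no other accessory structure; a current Class C Waiver is held; the reportable unit count is 87, less than the 115 limit — every condition holds. However, paragraphs (l)–(m) must be considered: (l) is engaged — a current Class 2 Registration is held. (m), which would lift (l), is not triggered — aggregate throughput is 7,460 units, not below 6,570 units. (d) is therefore removed.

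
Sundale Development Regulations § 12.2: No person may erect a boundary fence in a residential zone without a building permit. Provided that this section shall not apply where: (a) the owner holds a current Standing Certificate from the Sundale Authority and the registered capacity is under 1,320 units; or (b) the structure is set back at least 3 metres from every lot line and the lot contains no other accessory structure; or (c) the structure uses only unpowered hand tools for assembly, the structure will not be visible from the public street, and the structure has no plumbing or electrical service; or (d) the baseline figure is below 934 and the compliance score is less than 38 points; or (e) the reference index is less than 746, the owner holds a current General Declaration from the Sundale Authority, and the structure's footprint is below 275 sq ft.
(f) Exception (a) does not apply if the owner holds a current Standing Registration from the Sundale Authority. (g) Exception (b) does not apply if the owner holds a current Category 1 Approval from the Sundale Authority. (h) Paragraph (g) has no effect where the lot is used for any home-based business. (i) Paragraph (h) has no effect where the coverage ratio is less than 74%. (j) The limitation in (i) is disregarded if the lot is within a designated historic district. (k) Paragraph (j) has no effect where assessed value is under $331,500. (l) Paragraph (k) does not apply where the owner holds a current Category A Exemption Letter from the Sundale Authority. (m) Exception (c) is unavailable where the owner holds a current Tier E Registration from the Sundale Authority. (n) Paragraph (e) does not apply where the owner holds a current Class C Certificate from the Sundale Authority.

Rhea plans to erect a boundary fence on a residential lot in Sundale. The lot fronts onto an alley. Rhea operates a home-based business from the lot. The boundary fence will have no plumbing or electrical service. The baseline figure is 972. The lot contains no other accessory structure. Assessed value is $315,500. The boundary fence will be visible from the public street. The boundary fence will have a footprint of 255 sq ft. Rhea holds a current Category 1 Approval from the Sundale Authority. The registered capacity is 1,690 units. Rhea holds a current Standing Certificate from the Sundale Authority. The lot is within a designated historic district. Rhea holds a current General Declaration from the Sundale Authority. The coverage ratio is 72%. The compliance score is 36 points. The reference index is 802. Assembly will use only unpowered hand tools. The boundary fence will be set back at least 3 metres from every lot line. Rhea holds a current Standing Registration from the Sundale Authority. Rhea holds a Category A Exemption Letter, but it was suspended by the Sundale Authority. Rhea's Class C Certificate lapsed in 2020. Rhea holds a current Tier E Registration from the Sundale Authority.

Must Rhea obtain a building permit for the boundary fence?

Exception (a) does not apply: the registered capacity is 1,690 units, not under 1,320 units.
Exception (b)'s conditions are all satisfied: the setback is at least 3 m on every side; the lot has no other accessory structure. But: (g) is triggered — a current Category 1 Approval is held. (h) is engaged (a home-based business operates on the lot), but is displaced by (i): (i) operates — the coverage ratio is 72%, less than the 74% limit. (j) would limit (i) — the lot is in a historic district — but (k) sets (j) aside: (k) is engaged — assessed value is $315,500, under the $331,500 limit. (l) is inapplicable (there is no Category A Exemption Letter in force), so (k) stands. (b) is therefore removed.
Exception (c) does not apply: the structure will be visible from the street.
Exception (d) fails — the baseline figure is 972, not below 934.
Exception (e) fails — the reference index is 802, not less than 746.
No exception is made out. Rhea falls within the general rule.

Yes — Rhea must obtain a building permit.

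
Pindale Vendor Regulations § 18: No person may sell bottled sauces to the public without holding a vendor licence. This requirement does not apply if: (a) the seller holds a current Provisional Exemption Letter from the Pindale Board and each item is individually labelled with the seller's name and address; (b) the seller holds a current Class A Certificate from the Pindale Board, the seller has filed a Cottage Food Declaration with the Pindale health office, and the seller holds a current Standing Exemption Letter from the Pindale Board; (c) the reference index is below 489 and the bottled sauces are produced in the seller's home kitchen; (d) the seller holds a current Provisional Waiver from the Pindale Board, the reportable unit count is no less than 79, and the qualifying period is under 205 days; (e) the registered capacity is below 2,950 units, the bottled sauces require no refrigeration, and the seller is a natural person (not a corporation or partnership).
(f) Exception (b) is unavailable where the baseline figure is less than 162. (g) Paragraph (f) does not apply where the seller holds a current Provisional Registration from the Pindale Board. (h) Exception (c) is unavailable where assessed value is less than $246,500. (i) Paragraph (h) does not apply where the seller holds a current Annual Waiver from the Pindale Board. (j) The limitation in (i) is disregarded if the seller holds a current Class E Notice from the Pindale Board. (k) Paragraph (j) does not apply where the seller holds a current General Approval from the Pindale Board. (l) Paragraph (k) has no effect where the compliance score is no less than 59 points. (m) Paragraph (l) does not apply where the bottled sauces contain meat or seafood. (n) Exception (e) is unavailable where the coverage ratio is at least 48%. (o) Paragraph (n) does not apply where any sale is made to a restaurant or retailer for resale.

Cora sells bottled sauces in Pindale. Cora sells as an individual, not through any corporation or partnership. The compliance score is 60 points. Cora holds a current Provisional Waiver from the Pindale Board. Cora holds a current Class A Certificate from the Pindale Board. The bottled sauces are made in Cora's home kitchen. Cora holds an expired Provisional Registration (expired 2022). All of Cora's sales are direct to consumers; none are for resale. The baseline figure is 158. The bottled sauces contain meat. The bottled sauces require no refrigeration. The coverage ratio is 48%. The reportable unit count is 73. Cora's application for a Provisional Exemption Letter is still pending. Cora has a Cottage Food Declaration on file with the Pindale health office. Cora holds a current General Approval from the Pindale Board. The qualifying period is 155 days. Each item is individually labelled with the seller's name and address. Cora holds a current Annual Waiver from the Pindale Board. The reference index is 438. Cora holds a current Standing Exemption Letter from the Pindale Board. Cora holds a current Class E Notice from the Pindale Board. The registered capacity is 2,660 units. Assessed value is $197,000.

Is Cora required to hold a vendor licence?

No — exception (c) applies; Cora is not required to hold a vendor licence.

Exception (a) requires that the seller holds a current Provisional Exemption Letter from the Pindale Board; but the Provisional Exemption Letter is not current, so (a) is unavailable.
Exception (b): a current Class A Certificate is held; a Cottage Food Declaration is on file; a current Standing Exemption Letter is held — every condition holds. Turning to paragraphs (f)–(g): (f) operates against (b): the baseline figure is 158, less than the 162 limit. (g) does not operate here (there is no Provisional Registration in force), so (f) stands. Exception (b) does not apply.
All of (c)'s requirements are met (the reference index is 438, below the 489 limit; the bottled sauces are home-kitchen produced). Applying paragraphs (h)–(m): (h) would limit (c) — assessed value is $197,000, less than the $246,500 limit — but (i) sets (h) aside: (i) operates against (h): a current Annual Waiver is held. (j) is engaged (a current Class E Notice is held), but is overridden by (k): (k) operates against (j): a current General Approval is held. (l) would limit (k) — the compliance score is 60 points, meeting the 59 points threshold — but (m) sets (l) aside: (m) operates — the bottled sauces contain meat. (c) remains available.
Exception (d) requires that the reportable unit count is no less than 79; but the reportable unit count is 73, short of 79, so (d) is unavailable.
Exception (e)'s conditions are all satisfied: the registered capacity is 2,660 units, below the 2,950 units limit; the bottled sauces are shelf-stable; the seller is a natural person. But: (n) operates against (e): the coverage ratio is 48%, meeting the 48% threshold. (o), which would lift (n), does not operate here — no sales are for resale. Exception (e) does not apply.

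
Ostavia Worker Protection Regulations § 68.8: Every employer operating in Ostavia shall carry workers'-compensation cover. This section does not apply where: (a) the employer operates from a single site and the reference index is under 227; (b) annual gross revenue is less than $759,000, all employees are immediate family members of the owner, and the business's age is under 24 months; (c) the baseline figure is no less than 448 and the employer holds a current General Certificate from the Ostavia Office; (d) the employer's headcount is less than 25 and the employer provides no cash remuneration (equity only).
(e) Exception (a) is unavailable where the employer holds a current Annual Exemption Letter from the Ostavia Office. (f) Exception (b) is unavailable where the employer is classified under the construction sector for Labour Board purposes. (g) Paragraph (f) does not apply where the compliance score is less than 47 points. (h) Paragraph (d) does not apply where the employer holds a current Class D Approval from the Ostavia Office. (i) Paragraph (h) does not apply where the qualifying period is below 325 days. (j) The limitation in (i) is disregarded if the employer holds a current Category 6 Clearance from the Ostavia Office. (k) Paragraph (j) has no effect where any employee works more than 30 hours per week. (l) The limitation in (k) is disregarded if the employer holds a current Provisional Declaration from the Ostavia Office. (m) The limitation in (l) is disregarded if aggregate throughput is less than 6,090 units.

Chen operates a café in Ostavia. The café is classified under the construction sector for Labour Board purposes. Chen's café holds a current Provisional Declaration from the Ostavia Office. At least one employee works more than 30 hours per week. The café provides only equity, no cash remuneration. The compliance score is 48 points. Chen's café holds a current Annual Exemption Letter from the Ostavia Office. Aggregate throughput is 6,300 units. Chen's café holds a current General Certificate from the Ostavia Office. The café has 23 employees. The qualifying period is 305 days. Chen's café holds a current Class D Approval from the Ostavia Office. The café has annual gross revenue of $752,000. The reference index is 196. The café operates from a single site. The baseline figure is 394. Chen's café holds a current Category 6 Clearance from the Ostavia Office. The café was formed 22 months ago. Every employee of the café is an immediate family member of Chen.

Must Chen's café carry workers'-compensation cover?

Yes — Chen's café must carry workers'-compensation cover.

Exception (a)'s conditions are all satisfied: the employer operates from a single site; the reference index is 196, under the 227 limit. But: (e) operates against (a): a current Annual Exemption Letter is held. So (a) is unavailable.
Exception (b) is satisfied on its face — annual gross revenue is $752,000, less than the $759,000 limit; every employee is an immediate family member; the business's age is 22 months, under the 24 months limit. But: (f) operates against (b): the café is classified under the construction sector. (g), which would lift (f), does not operate here — the compliance score is 48 points, not less than 47 points. Exception (b) does not apply.
Exception (c) does not apply: the baseline figure is 394, short of 448.
Exception (d) is satisfied on its face — the employer's headcount is 23, less than the 25 limit; remuneration is equity-only. However, paragraphs (h)–(m) must be considered: (h) operates — a current Class D Approval is held. (i) would limit (h) — the qualifying period is 305 days, below the 325 days limit — but (j) sets (i) aside: (j) operates against (i): a current Category 6 Clearance is held. (k) would limit (j) — at least one employee exceeds 30 hours/week — but (l) sets (k) aside: (l) operates against (k): a current Provisional Declaration is held. (m), which would lift (l), does not operate here — aggregate throughput is 6,300 units, not less than 6,090 units. So (d) is unavailable.
None of the exceptions is available; § 68.8 applies in full.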